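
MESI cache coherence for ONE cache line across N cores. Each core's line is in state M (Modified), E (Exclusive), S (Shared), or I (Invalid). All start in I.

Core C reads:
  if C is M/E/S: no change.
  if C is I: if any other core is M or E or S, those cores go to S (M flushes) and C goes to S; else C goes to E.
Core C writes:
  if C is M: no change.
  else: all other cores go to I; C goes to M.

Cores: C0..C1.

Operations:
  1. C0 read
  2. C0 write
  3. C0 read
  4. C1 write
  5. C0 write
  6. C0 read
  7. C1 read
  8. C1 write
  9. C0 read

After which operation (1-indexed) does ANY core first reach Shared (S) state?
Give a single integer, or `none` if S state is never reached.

Op 1: C0 read [C0 read from I: no other sharers -> C0=E (exclusive)] -> [E,I]
Op 2: C0 write [C0 write: invalidate none -> C0=M] -> [M,I]
Op 3: C0 read [C0 read: already in M, no change] -> [M,I]
Op 4: C1 write [C1 write: invalidate ['C0=M'] -> C1=M] -> [I,M]
Op 5: C0 write [C0 write: invalidate ['C1=M'] -> C0=M] -> [M,I]
Op 6: C0 read [C0 read: already in M, no change] -> [M,I]
Op 7: C1 read [C1 read from I: others=['C0=M'] -> C1=S, others downsized to S] -> [S,S]
  -> First S state at op 7; remaining ops need not be traced.

Answer: 7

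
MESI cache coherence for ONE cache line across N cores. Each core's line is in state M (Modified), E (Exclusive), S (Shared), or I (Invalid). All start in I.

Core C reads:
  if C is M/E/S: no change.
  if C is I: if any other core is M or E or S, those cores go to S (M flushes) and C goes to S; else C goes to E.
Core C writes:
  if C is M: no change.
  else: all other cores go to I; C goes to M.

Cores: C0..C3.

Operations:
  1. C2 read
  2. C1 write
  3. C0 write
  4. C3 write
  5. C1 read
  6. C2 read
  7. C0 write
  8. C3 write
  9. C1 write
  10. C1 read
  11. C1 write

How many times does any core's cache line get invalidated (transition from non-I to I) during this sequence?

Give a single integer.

Answer: 8

Derivation:
Op 1: C2 read [C2 read from I: no other sharers -> C2=E (exclusive)] -> [I,I,E,I] (invalidations this op: 0; running total: 0)
Op 2: C1 write [C1 write: invalidate ['C2=E'] -> C1=M] -> [I,M,I,I] (invalidations this op: 1; running total: 1)
Op 3: C0 write [C0 write: invalidate ['C1=M'] -> C0=M] -> [M,I,I,I] (invalidations this op: 1; running total: 2)
Op 4: C3 write [C3 write: invalidate ['C0=M'] -> C3=M] -> [I,I,I,M] (invalidations this op: 1; running total: 3)
Op 5: C1 read [C1 read from I: others=['C3=M'] -> C1=S, others downsized to S] -> [I,S,I,S] (invalidations this op: 0; running total: 3)
Op 6: C2 read [C2 read from I: others=['C1=S', 'C3=S'] -> C2=S, others downsized to S] -> [I,S,S,S] (invalidations this op: 0; running total: 3)
Op 7: C0 write [C0 write: invalidate ['C1=S', 'C2=S', 'C3=S'] -> C0=M] -> [M,I,I,I] (invalidations this op: 3; running total: 6)
Op 8: C3 write [C3 write: invalidate ['C0=M'] -> C3=M] -> [I,I,I,M] (invalidations this op: 1; running total: 7)
Op 9: C1 write [C1 write: invalidate ['C3=M'] -> C1=M] -> [I,M,I,I] (invalidations this op: 1; running total: 8)
Op 10: C1 read [C1 read: already in M, no change] -> [I,M,I,I] (invalidations this op: 0; running total: 8)
Op 11: C1 write [C1 write: already M (modified), no change] -> [I,M,I,I] (invalidations this op: 0; running total: 8)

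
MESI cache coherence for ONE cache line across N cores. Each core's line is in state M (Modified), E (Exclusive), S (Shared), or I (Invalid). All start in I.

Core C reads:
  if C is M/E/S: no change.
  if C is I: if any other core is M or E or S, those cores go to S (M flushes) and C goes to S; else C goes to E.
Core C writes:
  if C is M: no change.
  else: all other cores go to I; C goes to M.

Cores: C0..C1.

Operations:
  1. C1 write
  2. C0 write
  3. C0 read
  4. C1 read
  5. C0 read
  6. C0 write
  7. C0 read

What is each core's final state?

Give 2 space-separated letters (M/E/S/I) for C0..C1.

Answer: M I

Derivation:
Op 1: C1 write [C1 write: invalidate none -> C1=M] -> [I,M]
Op 2: C0 write [C0 write: invalidate ['C1=M'] -> C0=M] -> [M,I]
Op 3: C0 read [C0 read: already in M, no change] -> [M,I]
Op 4: C1 read [C1 read from I: others=['C0=M'] -> C1=S, others downsized to S] -> [S,S]
Op 5: C0 read [C0 read: already in S, no change] -> [S,S]
Op 6: C0 write [C0 write: invalidate ['C1=S'] -> C0=M] -> [M,I]
Op 7: C0 read [C0 read: already in M, no change] -> [M,I]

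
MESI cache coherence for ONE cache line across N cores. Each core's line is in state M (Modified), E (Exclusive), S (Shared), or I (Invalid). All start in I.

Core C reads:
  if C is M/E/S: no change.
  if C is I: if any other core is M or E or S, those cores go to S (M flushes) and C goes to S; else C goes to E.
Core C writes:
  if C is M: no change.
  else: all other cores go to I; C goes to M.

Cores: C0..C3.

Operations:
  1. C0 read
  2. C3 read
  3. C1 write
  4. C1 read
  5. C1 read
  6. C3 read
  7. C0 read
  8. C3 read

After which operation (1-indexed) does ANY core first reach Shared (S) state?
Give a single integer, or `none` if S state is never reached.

Answer: 2

Derivation:
Op 1: C0 read [C0 read from I: no other sharers -> C0=E (exclusive)] -> [E,I,I,I]
Op 2: C3 read [C3 read from I: others=['C0=E'] -> C3=S, others downsized to S] -> [S,I,I,S]
  -> First S state at op 2; remaining ops need not be traced.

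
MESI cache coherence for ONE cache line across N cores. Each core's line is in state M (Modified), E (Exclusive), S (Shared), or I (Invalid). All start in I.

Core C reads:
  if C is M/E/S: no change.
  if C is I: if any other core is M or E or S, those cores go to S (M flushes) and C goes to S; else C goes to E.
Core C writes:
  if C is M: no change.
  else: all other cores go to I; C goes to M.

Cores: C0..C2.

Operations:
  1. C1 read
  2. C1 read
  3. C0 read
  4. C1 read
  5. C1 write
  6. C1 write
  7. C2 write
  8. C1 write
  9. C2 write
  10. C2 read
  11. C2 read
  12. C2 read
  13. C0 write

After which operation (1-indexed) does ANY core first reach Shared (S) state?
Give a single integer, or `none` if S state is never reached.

Op 1: C1 read [C1 read from I: no other sharers -> C1=E (exclusive)] -> [I,E,I]
Op 2: C1 read [C1 read: already in E, no change] -> [I,E,I]
Op 3: C0 read [C0 read from I: others=['C1=E'] -> C0=S, others downsized to S] -> [S,S,I]
  -> First S state at op 3; remaining ops need not be traced.

Answer: 3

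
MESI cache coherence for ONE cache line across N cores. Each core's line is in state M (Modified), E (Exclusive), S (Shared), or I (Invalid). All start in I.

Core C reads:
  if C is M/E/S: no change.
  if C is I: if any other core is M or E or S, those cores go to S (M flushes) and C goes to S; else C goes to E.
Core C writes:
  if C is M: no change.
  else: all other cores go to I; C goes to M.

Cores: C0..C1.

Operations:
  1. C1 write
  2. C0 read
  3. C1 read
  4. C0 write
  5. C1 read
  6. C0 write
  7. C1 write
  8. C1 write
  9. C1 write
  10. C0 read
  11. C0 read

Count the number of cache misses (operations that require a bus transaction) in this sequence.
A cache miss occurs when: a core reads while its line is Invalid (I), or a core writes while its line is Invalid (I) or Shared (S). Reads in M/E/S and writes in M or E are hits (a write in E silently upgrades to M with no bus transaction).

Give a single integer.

Op 1: C1 write [C1 write: invalidate none -> C1=M] -> [I,M] [MISS #1: write from I]
Op 2: C0 read [C0 read from I: others=['C1=M'] -> C0=S, others downsized to S] -> [S,S] [MISS #2: read from I]
Op 3: C1 read [C1 read: already in S, no change] -> [S,S] [hit: read from S]
Op 4: C0 write [C0 write: invalidate ['C1=S'] -> C0=M] -> [M,I] [MISS #3: write from S]
Op 5: C1 read [C1 read from I: others=['C0=M'] -> C1=S, others downsized to S] -> [S,S] [MISS #4: read from I]
Op 6: C0 write [C0 write: invalidate ['C1=S'] -> C0=M] -> [M,I] [MISS #5: write from S]
Op 7: C1 write [C1 write: invalidate ['C0=M'] -> C1=M] -> [I,M] [MISS #6: write from I]
Op 8: C1 write [C1 write: already M (modified), no change] -> [I,M] [hit: write from M]
Op 9: C1 write [C1 write: already M (modified), no change] -> [I,M] [hit: write from M]
Op 10: C0 read [C0 read from I: others=['C1=M'] -> C0=S, others downsized to S] -> [S,S] [MISS #7: read from I]
Op 11: C0 read [C0 read: already in S, no change] -> [S,S] [hit: read from S]

Answer: 7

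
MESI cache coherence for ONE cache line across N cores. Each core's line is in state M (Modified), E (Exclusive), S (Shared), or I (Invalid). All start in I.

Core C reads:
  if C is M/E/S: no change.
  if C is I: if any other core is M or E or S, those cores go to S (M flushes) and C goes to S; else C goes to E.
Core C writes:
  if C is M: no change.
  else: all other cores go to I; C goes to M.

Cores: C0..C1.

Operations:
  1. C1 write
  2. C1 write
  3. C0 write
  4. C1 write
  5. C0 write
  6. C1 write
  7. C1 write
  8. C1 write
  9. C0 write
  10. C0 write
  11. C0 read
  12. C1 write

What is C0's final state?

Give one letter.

Answer: I

Derivation:
Op 1: C1 write [C1 write: invalidate none -> C1=M] -> [I,M]
Op 2: C1 write [C1 write: already M (modified), no change] -> [I,M]
Op 3: C0 write [C0 write: invalidate ['C1=M'] -> C0=M] -> [M,I]
Op 4: C1 write [C1 write: invalidate ['C0=M'] -> C1=M] -> [I,M]
Op 5: C0 write [C0 write: invalidate ['C1=M'] -> C0=M] -> [M,I]
Op 6: C1 write [C1 write: invalidate ['C0=M'] -> C1=M] -> [I,M]
Op 7: C1 write [C1 write: already M (modified), no change] -> [I,M]
Op 8: C1 write [C1 write: already M (modified), no change] -> [I,M]
Op 9: C0 write [C0 write: invalidate ['C1=M'] -> C0=M] -> [M,I]
Op 10: C0 write [C0 write: already M (modified), no change] -> [M,I]
Op 11: C0 read [C0 read: already in M, no change] -> [M,I]
Op 12: C1 write [C1 write: invalidate ['C0=M'] -> C1=M] -> [I,M]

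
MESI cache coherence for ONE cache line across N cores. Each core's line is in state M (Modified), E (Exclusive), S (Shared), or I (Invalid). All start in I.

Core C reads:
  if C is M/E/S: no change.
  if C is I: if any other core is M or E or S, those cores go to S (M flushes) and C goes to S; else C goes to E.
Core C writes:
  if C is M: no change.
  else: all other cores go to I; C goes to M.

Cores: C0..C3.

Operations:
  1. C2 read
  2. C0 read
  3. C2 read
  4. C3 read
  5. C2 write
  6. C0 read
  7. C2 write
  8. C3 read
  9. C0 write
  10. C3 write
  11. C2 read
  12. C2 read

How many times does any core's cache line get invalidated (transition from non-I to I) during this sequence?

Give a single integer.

Op 1: C2 read [C2 read from I: no other sharers -> C2=E (exclusive)] -> [I,I,E,I] (invalidations this op: 0; running total: 0)
Op 2: C0 read [C0 read from I: others=['C2=E'] -> C0=S, others downsized to S] -> [S,I,S,I] (invalidations this op: 0; running total: 0)
Op 3: C2 read [C2 read: already in S, no change] -> [S,I,S,I] (invalidations this op: 0; running total: 0)
Op 4: C3 read [C3 read from I: others=['C0=S', 'C2=S'] -> C3=S, others downsized to S] -> [S,I,S,S] (invalidations this op: 0; running total: 0)
Op 5: C2 write [C2 write: invalidate ['C0=S', 'C3=S'] -> C2=M] -> [I,I,M,I] (invalidations this op: 2; running total: 2)
Op 6: C0 read [C0 read from I: others=['C2=M'] -> C0=S, others downsized to S] -> [S,I,S,I] (invalidations this op: 0; running total: 2)
Op 7: C2 write [C2 write: invalidate ['C0=S'] -> C2=M] -> [I,I,M,I] (invalidations this op: 1; running total: 3)
Op 8: C3 read [C3 read from I: others=['C2=M'] -> C3=S, others downsized to S] -> [I,I,S,S] (invalidations this op: 0; running total: 3)
Op 9: C0 write [C0 write: invalidate ['C2=S', 'C3=S'] -> C0=M] -> [M,I,I,I] (invalidations this op: 2; running total: 5)
Op 10: C3 write [C3 write: invalidate ['C0=M'] -> C3=M] -> [I,I,I,M] (invalidations this op: 1; running total: 6)
Op 11: C2 read [C2 read from I: others=['C3=M'] -> C2=S, others downsized to S] -> [I,I,S,S] (invalidations this op: 0; running total: 6)
Op 12: C2 read [C2 read: already in S, no change] -> [I,I,S,S] (invalidations this op: 0; running total: 6)

Answer: 6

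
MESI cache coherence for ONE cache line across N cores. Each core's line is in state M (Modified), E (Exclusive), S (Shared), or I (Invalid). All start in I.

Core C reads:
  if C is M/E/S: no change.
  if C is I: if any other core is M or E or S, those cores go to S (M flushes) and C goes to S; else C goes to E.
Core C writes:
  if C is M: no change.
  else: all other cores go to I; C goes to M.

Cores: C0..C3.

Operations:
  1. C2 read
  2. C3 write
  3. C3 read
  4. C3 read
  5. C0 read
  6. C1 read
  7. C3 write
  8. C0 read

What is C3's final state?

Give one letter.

Answer: S

Derivation:
Op 1: C2 read [C2 read from I: no other sharers -> C2=E (exclusive)] -> [I,I,E,I]
Op 2: C3 write [C3 write: invalidate ['C2=E'] -> C3=M] -> [I,I,I,M]
Op 3: C3 read [C3 read: already in M, no change] -> [I,I,I,M]
Op 4: C3 read [C3 read: already in M, no change] -> [I,I,I,M]
Op 5: C0 read [C0 read from I: others=['C3=M'] -> C0=S, others downsized to S] -> [S,I,I,S]
Op 6: C1 read [C1 read from I: others=['C0=S', 'C3=S'] -> C1=S, others downsized to S] -> [S,S,I,S]
Op 7: C3 write [C3 write: invalidate ['C0=S', 'C1=S'] -> C3=M] -> [I,I,I,M]
Op 8: C0 read [C0 read from I: others=['C3=M'] -> C0=S, others downsized to S] -> [S,I,I,S]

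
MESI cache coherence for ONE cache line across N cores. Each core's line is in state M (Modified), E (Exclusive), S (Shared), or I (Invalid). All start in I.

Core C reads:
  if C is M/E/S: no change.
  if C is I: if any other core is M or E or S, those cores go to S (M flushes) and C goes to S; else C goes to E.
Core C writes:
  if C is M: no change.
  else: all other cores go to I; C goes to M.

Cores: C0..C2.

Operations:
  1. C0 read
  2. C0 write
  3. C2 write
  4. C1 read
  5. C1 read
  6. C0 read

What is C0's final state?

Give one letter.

Answer: S

Derivation:
Op 1: C0 read [C0 read from I: no other sharers -> C0=E (exclusive)] -> [E,I,I]
Op 2: C0 write [C0 write: invalidate none -> C0=M] -> [M,I,I]
Op 3: C2 write [C2 write: invalidate ['C0=M'] -> C2=M] -> [I,I,M]
Op 4: C1 read [C1 read from I: others=['C2=M'] -> C1=S, others downsized to S] -> [I,S,S]
Op 5: C1 read [C1 read: already in S, no change] -> [I,S,S]
Op 6: C0 read [C0 read from I: others=['C1=S', 'C2=S'] -> C0=S, others downsized to S] -> [S,S,S]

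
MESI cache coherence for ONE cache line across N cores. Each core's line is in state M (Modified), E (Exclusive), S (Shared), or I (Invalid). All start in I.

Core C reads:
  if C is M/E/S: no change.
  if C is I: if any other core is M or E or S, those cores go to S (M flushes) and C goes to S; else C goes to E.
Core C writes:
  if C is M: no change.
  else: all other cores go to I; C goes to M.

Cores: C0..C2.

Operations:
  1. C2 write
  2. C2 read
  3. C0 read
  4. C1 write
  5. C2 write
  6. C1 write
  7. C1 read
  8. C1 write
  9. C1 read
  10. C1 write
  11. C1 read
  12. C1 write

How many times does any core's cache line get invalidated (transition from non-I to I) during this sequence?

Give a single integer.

Op 1: C2 write [C2 write: invalidate none -> C2=M] -> [I,I,M] (invalidations this op: 0; running total: 0)
Op 2: C2 read [C2 read: already in M, no change] -> [I,I,M] (invalidations this op: 0; running total: 0)
Op 3: C0 read [C0 read from I: others=['C2=M'] -> C0=S, others downsized to S] -> [S,I,S] (invalidations this op: 0; running total: 0)
Op 4: C1 write [C1 write: invalidate ['C0=S', 'C2=S'] -> C1=M] -> [I,M,I] (invalidations this op: 2; running total: 2)
Op 5: C2 write [C2 write: invalidate ['C1=M'] -> C2=M] -> [I,I,M] (invalidations this op: 1; running total: 3)
Op 6: C1 write [C1 write: invalidate ['C2=M'] -> C1=M] -> [I,M,I] (invalidations this op: 1; running total: 4)
Op 7: C1 read [C1 read: already in M, no change] -> [I,M,I] (invalidations this op: 0; running total: 4)
Op 8: C1 write [C1 write: already M (modified), no change] -> [I,M,I] (invalidations this op: 0; running total: 4)
Op 9: C1 read [C1 read: already in M, no change] -> [I,M,I] (invalidations this op: 0; running total: 4)
Op 10: C1 write [C1 write: already M (modified), no change] -> [I,M,I] (invalidations this op: 0; running total: 4)
Op 11: C1 read [C1 read: already in M, no change] -> [I,M,I] (invalidations this op: 0; running total: 4)
Op 12: C1 write [C1 write: already M (modified), no change] -> [I,M,I] (invalidations this op: 0; running total: 4)

Answer: 4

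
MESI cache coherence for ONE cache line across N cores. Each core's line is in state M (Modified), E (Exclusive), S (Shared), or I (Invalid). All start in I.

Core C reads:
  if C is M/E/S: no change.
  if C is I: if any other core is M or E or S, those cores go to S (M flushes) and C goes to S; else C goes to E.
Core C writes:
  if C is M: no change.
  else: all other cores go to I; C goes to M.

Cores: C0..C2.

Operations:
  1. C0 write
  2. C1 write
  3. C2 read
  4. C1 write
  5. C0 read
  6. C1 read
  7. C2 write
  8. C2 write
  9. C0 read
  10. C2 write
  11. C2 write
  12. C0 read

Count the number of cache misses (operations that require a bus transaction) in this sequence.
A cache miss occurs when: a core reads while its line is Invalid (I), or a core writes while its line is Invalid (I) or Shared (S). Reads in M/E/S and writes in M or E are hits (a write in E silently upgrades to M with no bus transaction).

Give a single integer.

Answer: 9

Derivation:
Op 1: C0 write [C0 write: invalidate none -> C0=M] -> [M,I,I] [MISS #1: write from I]
Op 2: C1 write [C1 write: invalidate ['C0=M'] -> C1=M] -> [I,M,I] [MISS #2: write from I]
Op 3: C2 read [C2 read from I: others=['C1=M'] -> C2=S, others downsized to S] -> [I,S,S] [MISS #3: read from I]
Op 4: C1 write [C1 write: invalidate ['C2=S'] -> C1=M] -> [I,M,I] [MISS #4: write from S]
Op 5: C0 read [C0 read from I: others=['C1=M'] -> C0=S, others downsized to S] -> [S,S,I] [MISS #5: read from I]
Op 6: C1 read [C1 read: already in S, no change] -> [S,S,I] [hit: read from S]
Op 7: C2 write [C2 write: invalidate ['C0=S', 'C1=S'] -> C2=M] -> [I,I,M] [MISS #6: write from I]
Op 8: C2 write [C2 write: already M (modified), no change] -> [I,I,M] [hit: write from M]
Op 9: C0 read [C0 read from I: others=['C2=M'] -> C0=S, others downsized to S] -> [S,I,S] [MISS #7: read from I]
Op 10: C2 write [C2 write: invalidate ['C0=S'] -> C2=M] -> [I,I,M] [MISS #8: write from S]
Op 11: C2 write [C2 write: already M (modified), no change] -> [I,I,M] [hit: write from M]
Op 12: C0 read [C0 read from I: others=['C2=M'] -> C0=S, others downsized to S] -> [S,I,S] [MISS #9: read from I]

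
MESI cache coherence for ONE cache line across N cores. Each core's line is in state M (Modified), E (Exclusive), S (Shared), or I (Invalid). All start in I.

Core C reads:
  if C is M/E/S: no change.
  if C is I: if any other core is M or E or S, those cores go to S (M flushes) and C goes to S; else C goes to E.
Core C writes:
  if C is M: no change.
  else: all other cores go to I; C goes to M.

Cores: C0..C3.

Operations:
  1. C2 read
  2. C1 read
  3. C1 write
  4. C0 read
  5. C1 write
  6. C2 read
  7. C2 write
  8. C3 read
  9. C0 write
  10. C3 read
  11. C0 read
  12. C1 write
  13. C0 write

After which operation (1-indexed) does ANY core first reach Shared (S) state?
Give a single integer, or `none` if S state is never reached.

Answer: 2

Derivation:
Op 1: C2 read [C2 read from I: no other sharers -> C2=E (exclusive)] -> [I,I,E,I]
Op 2: C1 read [C1 read from I: others=['C2=E'] -> C1=S, others downsized to S] -> [I,S,S,I]
  -> First S state at op 2; remaining ops need not be traced.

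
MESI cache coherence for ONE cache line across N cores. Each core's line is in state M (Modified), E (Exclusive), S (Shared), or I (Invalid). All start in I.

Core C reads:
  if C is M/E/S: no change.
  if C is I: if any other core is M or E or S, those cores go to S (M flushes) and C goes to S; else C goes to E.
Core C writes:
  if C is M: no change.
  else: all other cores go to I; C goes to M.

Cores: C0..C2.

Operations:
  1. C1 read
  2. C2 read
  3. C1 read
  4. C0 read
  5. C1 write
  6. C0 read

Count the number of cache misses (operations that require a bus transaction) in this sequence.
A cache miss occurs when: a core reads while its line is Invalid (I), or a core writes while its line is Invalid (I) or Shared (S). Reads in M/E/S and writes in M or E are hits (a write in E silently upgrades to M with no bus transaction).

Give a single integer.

Answer: 5

Derivation:
Op 1: C1 read [C1 read from I: no other sharers -> C1=E (exclusive)] -> [I,E,I] [MISS #1: read from I]
Op 2: C2 read [C2 read from I: others=['C1=E'] -> C2=S, others downsized to S] -> [I,S,S] [MISS #2: read from I]
Op 3: C1 read [C1 read: already in S, no change] -> [I,S,S] [hit: read from S]
Op 4: C0 read [C0 read from I: others=['C1=S', 'C2=S'] -> C0=S, others downsized to S] -> [S,S,S] [MISS #3: read from I]
Op 5: C1 write [C1 write: invalidate ['C0=S', 'C2=S'] -> C1=M] -> [I,M,I] [MISS #4: write from S]
Op 6: C0 read [C0 read from I: others=['C1=M'] -> C0=S, others downsized to S] -> [S,S,I] [MISS #5: read from I]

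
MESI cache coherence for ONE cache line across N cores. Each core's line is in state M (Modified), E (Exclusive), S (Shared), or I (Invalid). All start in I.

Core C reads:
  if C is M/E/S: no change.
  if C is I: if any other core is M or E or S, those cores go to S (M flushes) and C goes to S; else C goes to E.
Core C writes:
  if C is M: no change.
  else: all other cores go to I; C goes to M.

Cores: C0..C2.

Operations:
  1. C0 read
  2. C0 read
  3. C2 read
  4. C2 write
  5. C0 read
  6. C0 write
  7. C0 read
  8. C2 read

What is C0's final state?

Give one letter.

Op 1: C0 read [C0 read from I: no other sharers -> C0=E (exclusive)] -> [E,I,I]
Op 2: C0 read [C0 read: already in E, no change] -> [E,I,I]
Op 3: C2 read [C2 read from I: others=['C0=E'] -> C2=S, others downsized to S] -> [S,I,S]
Op 4: C2 write [C2 write: invalidate ['C0=S'] -> C2=M] -> [I,I,M]
Op 5: C0 read [C0 read from I: others=['C2=M'] -> C0=S, others downsized to S] -> [S,I,S]
Op 6: C0 write [C0 write: invalidate ['C2=S'] -> C0=M] -> [M,I,I]
Op 7: C0 read [C0 read: already in M, no change] -> [M,I,I]
Op 8: C2 read [C2 read from I: others=['C0=M'] -> C2=S, others downsized to S] -> [S,I,S]

Answer: S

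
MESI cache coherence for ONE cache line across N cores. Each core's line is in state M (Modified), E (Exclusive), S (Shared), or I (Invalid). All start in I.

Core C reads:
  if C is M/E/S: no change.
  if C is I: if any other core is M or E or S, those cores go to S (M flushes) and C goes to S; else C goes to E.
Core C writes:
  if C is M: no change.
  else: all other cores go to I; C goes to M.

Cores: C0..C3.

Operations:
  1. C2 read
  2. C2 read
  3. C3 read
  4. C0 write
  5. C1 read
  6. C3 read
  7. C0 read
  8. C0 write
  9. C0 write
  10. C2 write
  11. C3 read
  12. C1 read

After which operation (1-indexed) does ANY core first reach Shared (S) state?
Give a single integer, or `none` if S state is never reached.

Op 1: C2 read [C2 read from I: no other sharers -> C2=E (exclusive)] -> [I,I,E,I]
Op 2: C2 read [C2 read: already in E, no change] -> [I,I,E,I]
Op 3: C3 read [C3 read from I: others=['C2=E'] -> C3=S, others downsized to S] -> [I,I,S,S]
  -> First S state at op 3; remaining ops need not be traced.

Answer: 3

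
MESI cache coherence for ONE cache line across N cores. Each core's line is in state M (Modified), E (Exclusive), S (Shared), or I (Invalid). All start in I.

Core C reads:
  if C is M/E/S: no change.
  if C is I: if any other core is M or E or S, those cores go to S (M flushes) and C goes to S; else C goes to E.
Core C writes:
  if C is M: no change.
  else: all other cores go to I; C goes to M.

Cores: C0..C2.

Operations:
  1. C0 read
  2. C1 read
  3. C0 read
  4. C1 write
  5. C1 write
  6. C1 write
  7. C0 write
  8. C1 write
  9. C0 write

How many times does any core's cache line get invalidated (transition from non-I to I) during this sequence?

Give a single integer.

Answer: 4

Derivation:
Op 1: C0 read [C0 read from I: no other sharers -> C0=E (exclusive)] -> [E,I,I] (invalidations this op: 0; running total: 0)
Op 2: C1 read [C1 read from I: others=['C0=E'] -> C1=S, others downsized to S] -> [S,S,I] (invalidations this op: 0; running total: 0)
Op 3: C0 read [C0 read: already in S, no change] -> [S,S,I] (invalidations this op: 0; running total: 0)
Op 4: C1 write [C1 write: invalidate ['C0=S'] -> C1=M] -> [I,M,I] (invalidations this op: 1; running total: 1)
Op 5: C1 write [C1 write: already M (modified), no change] -> [I,M,I] (invalidations this op: 0; running total: 1)
Op 6: C1 write [C1 write: already M (modified), no change] -> [I,M,I] (invalidations this op: 0; running total: 1)
Op 7: C0 write [C0 write: invalidate ['C1=M'] -> C0=M] -> [M,I,I] (invalidations this op: 1; running total: 2)
Op 8: C1 write [C1 write: invalidate ['C0=M'] -> C1=M] -> [I,M,I] (invalidations this op: 1; running total: 3)
Op 9: C0 write [C0 write: invalidate ['C1=M'] -> C0=M] -> [M,I,I] (invalidations this op: 1; running total: 4)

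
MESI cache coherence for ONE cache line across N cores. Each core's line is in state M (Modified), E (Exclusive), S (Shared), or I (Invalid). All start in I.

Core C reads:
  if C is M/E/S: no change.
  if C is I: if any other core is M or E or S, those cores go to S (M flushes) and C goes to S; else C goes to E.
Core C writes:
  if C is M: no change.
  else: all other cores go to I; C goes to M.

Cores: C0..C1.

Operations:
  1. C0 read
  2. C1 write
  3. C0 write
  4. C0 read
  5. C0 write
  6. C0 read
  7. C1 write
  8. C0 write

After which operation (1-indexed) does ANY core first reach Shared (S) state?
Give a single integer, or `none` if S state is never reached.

Op 1: C0 read [C0 read from I: no other sharers -> C0=E (exclusive)] -> [E,I]
Op 2: C1 write [C1 write: invalidate ['C0=E'] -> C1=M] -> [I,M]
Op 3: C0 write [C0 write: invalidate ['C1=M'] -> C0=M] -> [M,I]
Op 4: C0 read [C0 read: already in M, no change] -> [M,I]
Op 5: C0 write [C0 write: already M (modified), no change] -> [M,I]
Op 6: C0 read [C0 read: already in M, no change] -> [M,I]
Op 7: C1 write [C1 write: invalidate ['C0=M'] -> C1=M] -> [I,M]
Op 8: C0 write [C0 write: invalidate ['C1=M'] -> C0=M] -> [M,I]
S state never reached in this sequence.

Answer: none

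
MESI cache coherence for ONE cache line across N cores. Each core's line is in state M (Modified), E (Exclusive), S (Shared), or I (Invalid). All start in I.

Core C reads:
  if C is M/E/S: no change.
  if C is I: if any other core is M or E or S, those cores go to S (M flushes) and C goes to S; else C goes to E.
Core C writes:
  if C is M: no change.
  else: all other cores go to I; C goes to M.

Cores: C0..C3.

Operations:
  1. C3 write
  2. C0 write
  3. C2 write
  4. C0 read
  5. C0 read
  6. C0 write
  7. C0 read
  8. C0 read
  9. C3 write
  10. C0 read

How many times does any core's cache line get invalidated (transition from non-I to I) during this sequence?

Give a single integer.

Op 1: C3 write [C3 write: invalidate none -> C3=M] -> [I,I,I,M] (invalidations this op: 0; running total: 0)
Op 2: C0 write [C0 write: invalidate ['C3=M'] -> C0=M] -> [M,I,I,I] (invalidations this op: 1; running total: 1)
Op 3: C2 write [C2 write: invalidate ['C0=M'] -> C2=M] -> [I,I,M,I] (invalidations this op: 1; running total: 2)
Op 4: C0 read [C0 read from I: others=['C2=M'] -> C0=S, others downsized to S] -> [S,I,S,I] (invalidations this op: 0; running total: 2)
Op 5: C0 read [C0 read: already in S, no change] -> [S,I,S,I] (invalidations this op: 0; running total: 2)
Op 6: C0 write [C0 write: invalidate ['C2=S'] -> C0=M] -> [M,I,I,I] (invalidations this op: 1; running total: 3)
Op 7: C0 read [C0 read: already in M, no change] -> [M,I,I,I] (invalidations this op: 0; running total: 3)
Op 8: C0 read [C0 read: already in M, no change] -> [M,I,I,I] (invalidations this op: 0; running total: 3)
Op 9: C3 write [C3 write: invalidate ['C0=M'] -> C3=M] -> [I,I,I,M] (invalidations this op: 1; running total: 4)
Op 10: C0 read [C0 read from I: others=['C3=M'] -> C0=S, others downsized to S] -> [S,I,I,S] (invalidations this op: 0; running total: 4)

Answer: 4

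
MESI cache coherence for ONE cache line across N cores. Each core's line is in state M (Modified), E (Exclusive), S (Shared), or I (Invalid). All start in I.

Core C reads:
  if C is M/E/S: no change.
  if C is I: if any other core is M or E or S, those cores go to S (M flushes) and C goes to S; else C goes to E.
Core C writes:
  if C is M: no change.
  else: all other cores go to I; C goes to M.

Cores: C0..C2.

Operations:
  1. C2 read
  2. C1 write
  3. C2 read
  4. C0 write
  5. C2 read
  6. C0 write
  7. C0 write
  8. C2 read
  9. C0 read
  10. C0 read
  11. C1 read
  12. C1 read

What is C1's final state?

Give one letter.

Op 1: C2 read [C2 read from I: no other sharers -> C2=E (exclusive)] -> [I,I,E]
Op 2: C1 write [C1 write: invalidate ['C2=E'] -> C1=M] -> [I,M,I]
Op 3: C2 read [C2 read from I: others=['C1=M'] -> C2=S, others downsized to S] -> [I,S,S]
Op 4: C0 write [C0 write: invalidate ['C1=S', 'C2=S'] -> C0=M] -> [M,I,I]
Op 5: C2 read [C2 read from I: others=['C0=M'] -> C2=S, others downsized to S] -> [S,I,S]
Op 6: C0 write [C0 write: invalidate ['C2=S'] -> C0=M] -> [M,I,I]
Op 7: C0 write [C0 write: already M (modified), no change] -> [M,I,I]
Op 8: C2 read [C2 read from I: others=['C0=M'] -> C2=S, others downsized to S] -> [S,I,S]
Op 9: C0 read [C0 read: already in S, no change] -> [S,I,S]
Op 10: C0 read [C0 read: already in S, no change] -> [S,I,S]
Op 11: C1 read [C1 read from I: others=['C0=S', 'C2=S'] -> C1=S, others downsized to S] -> [S,S,S]
Op 12: C1 read [C1 read: already in S, no change] -> [S,S,S]

Answer: S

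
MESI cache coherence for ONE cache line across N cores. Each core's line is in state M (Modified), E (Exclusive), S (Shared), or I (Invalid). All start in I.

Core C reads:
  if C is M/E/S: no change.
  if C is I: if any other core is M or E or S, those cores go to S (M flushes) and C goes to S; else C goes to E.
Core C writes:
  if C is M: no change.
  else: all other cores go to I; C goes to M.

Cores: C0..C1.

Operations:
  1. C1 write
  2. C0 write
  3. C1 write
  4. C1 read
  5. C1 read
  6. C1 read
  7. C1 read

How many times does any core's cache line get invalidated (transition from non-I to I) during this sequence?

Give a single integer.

Op 1: C1 write [C1 write: invalidate none -> C1=M] -> [I,M] (invalidations this op: 0; running total: 0)
Op 2: C0 write [C0 write: invalidate ['C1=M'] -> C0=M] -> [M,I] (invalidations this op: 1; running total: 1)
Op 3: C1 write [C1 write: invalidate ['C0=M'] -> C1=M] -> [I,M] (invalidations this op: 1; running total: 2)
Op 4: C1 read [C1 read: already in M, no change] -> [I,M] (invalidations this op: 0; running total: 2)
Op 5: C1 read [C1 read: already in M, no change] -> [I,M] (invalidations this op: 0; running total: 2)
Op 6: C1 read [C1 read: already in M, no change] -> [I,M] (invalidations this op: 0; running total: 2)
Op 7: C1 read [C1 read: already in M, no change] -> [I,M] (invalidations this op: 0; running total: 2)

Answer: 2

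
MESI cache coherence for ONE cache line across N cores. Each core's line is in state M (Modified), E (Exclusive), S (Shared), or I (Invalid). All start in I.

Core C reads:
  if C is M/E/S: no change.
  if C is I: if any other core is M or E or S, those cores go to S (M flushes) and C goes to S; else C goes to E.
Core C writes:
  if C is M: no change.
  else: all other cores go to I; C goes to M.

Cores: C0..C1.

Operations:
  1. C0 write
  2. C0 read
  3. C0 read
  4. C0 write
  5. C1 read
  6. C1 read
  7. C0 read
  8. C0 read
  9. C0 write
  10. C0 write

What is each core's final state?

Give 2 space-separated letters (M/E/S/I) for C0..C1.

Op 1: C0 write [C0 write: invalidate none -> C0=M] -> [M,I]
Op 2: C0 read [C0 read: already in M, no change] -> [M,I]
Op 3: C0 read [C0 read: already in M, no change] -> [M,I]
Op 4: C0 write [C0 write: already M (modified), no change] -> [M,I]
Op 5: C1 read [C1 read from I: others=['C0=M'] -> C1=S, others downsized to S] -> [S,S]
Op 6: C1 read [C1 read: already in S, no change] -> [S,S]
Op 7: C0 read [C0 read: already in S, no change] -> [S,S]
Op 8: C0 read [C0 read: already in S, no change] -> [S,S]
Op 9: C0 write [C0 write: invalidate ['C1=S'] -> C0=M] -> [M,I]
Op 10: C0 write [C0 write: already M (modified), no change] -> [M,I]

Answer: M I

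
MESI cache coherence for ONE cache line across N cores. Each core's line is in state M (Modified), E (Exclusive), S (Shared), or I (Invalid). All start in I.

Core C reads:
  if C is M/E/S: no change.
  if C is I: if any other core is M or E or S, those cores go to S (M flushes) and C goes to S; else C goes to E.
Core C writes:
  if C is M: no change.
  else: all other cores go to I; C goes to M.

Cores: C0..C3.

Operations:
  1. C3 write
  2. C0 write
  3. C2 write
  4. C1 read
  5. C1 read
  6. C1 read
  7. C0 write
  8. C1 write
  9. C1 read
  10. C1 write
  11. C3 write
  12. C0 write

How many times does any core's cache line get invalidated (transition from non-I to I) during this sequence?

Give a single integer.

Op 1: C3 write [C3 write: invalidate none -> C3=M] -> [I,I,I,M] (invalidations this op: 0; running total: 0)
Op 2: C0 write [C0 write: invalidate ['C3=M'] -> C0=M] -> [M,I,I,I] (invalidations this op: 1; running total: 1)
Op 3: C2 write [C2 write: invalidate ['C0=M'] -> C2=M] -> [I,I,M,I] (invalidations this op: 1; running total: 2)
Op 4: C1 read [C1 read from I: others=['C2=M'] -> C1=S, others downsized to S] -> [I,S,S,I] (invalidations this op: 0; running total: 2)
Op 5: C1 read [C1 read: already in S, no change] -> [I,S,S,I] (invalidations this op: 0; running total: 2)
Op 6: C1 read [C1 read: already in S, no change] -> [I,S,S,I] (invalidations this op: 0; running total: 2)
Op 7: C0 write [C0 write: invalidate ['C1=S', 'C2=S'] -> C0=M] -> [M,I,I,I] (invalidations this op: 2; running total: 4)
Op 8: C1 write [C1 write: invalidate ['C0=M'] -> C1=M] -> [I,M,I,I] (invalidations this op: 1; running total: 5)
Op 9: C1 read [C1 read: already in M, no change] -> [I,M,I,I] (invalidations this op: 0; running total: 5)
Op 10: C1 write [C1 write: already M (modified), no change] -> [I,M,I,I] (invalidations this op: 0; running total: 5)
Op 11: C3 write [C3 write: invalidate ['C1=M'] -> C3=M] -> [I,I,I,M] (invalidations this op: 1; running total: 6)
Op 12: C0 write [C0 write: invalidate ['C3=M'] -> C0=M] -> [M,I,I,I] (invalidations this op: 1; running total: 7)

Answer: 7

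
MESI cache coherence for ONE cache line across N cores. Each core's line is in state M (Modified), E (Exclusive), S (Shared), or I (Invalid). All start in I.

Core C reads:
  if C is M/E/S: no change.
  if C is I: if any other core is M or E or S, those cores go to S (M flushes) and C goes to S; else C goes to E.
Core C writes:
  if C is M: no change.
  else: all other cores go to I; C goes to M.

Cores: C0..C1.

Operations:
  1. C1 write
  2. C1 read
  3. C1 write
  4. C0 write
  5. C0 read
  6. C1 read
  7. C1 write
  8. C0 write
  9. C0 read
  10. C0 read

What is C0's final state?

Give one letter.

Answer: M

Derivation:
Op 1: C1 write [C1 write: invalidate none -> C1=M] -> [I,M]
Op 2: C1 read [C1 read: already in M, no change] -> [I,M]
Op 3: C1 write [C1 write: already M (modified), no change] -> [I,M]
Op 4: C0 write [C0 write: invalidate ['C1=M'] -> C0=M] -> [M,I]
Op 5: C0 read [C0 read: already in M, no change] -> [M,I]
Op 6: C1 read [C1 read from I: others=['C0=M'] -> C1=S, others downsized to S] -> [S,S]
Op 7: C1 write [C1 write: invalidate ['C0=S'] -> C1=M] -> [I,M]
Op 8: C0 write [C0 write: invalidate ['C1=M'] -> C0=M] -> [M,I]
Op 9: C0 read [C0 read: already in M, no change] -> [M,I]
Op 10: C0 read [C0 read: already in M, no change] -> [M,I]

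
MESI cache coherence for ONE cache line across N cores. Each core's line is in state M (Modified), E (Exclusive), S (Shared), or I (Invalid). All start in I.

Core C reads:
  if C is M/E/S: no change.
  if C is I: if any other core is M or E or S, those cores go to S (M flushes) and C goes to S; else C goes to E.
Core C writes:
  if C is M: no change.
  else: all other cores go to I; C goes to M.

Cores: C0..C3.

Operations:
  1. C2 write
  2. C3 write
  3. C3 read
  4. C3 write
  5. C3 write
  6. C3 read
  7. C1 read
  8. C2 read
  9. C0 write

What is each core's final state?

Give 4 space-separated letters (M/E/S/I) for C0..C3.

Op 1: C2 write [C2 write: invalidate none -> C2=M] -> [I,I,M,I]
Op 2: C3 write [C3 write: invalidate ['C2=M'] -> C3=M] -> [I,I,I,M]
Op 3: C3 read [C3 read: already in M, no change] -> [I,I,I,M]
Op 4: C3 write [C3 write: already M (modified), no change] -> [I,I,I,M]
Op 5: C3 write [C3 write: already M (modified), no change] -> [I,I,I,M]
Op 6: C3 read [C3 read: already in M, no change] -> [I,I,I,M]
Op 7: C1 read [C1 read from I: others=['C3=M'] -> C1=S, others downsized to S] -> [I,S,I,S]
Op 8: C2 read [C2 read from I: others=['C1=S', 'C3=S'] -> C2=S, others downsized to S] -> [I,S,S,S]
Op 9: C0 write [C0 write: invalidate ['C1=S', 'C2=S', 'C3=S'] -> C0=M] -> [M,I,I,I]

Answer: M I I I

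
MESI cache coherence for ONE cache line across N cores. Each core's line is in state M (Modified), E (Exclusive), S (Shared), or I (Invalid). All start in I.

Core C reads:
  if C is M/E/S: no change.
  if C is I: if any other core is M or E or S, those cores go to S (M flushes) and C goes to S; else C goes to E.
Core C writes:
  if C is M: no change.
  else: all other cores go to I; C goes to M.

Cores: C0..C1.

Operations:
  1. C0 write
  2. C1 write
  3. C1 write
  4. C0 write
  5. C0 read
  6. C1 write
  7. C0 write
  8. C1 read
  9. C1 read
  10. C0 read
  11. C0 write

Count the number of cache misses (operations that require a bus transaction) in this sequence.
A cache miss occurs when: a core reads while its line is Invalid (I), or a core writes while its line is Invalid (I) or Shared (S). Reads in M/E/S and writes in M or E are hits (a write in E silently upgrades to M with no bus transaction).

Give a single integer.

Op 1: C0 write [C0 write: invalidate none -> C0=M] -> [M,I] [MISS #1: write from I]
Op 2: C1 write [C1 write: invalidate ['C0=M'] -> C1=M] -> [I,M] [MISS #2: write from I]
Op 3: C1 write [C1 write: already M (modified), no change] -> [I,M] [hit: write from M]
Op 4: C0 write [C0 write: invalidate ['C1=M'] -> C0=M] -> [M,I] [MISS #3: write from I]
Op 5: C0 read [C0 read: already in M, no change] -> [M,I] [hit: read from M]
Op 6: C1 write [C1 write: invalidate ['C0=M'] -> C1=M] -> [I,M] [MISS #4: write from I]
Op 7: C0 write [C0 write: invalidate ['C1=M'] -> C0=M] -> [M,I] [MISS #5: write from I]
Op 8: C1 read [C1 read from I: others=['C0=M'] -> C1=S, others downsized to S] -> [S,S] [MISS #6: read from I]
Op 9: C1 read [C1 read: already in S, no change] -> [S,S] [hit: read from S]
Op 10: C0 read [C0 read: already in S, no change] -> [S,S] [hit: read from S]
Op 11: C0 write [C0 write: invalidate ['C1=S'] -> C0=M] -> [M,I] [MISS #7: write from S]

Answer: 7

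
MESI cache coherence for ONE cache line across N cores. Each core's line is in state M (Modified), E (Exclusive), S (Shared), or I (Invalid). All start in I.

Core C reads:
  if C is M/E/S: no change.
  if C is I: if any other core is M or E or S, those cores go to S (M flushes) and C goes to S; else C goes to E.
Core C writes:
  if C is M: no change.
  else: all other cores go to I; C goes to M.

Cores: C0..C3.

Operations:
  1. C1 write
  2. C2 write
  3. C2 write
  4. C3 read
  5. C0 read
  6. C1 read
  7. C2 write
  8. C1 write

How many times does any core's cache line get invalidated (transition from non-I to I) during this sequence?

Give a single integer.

Answer: 5

Derivation:
Op 1: C1 write [C1 write: invalidate none -> C1=M] -> [I,M,I,I] (invalidations this op: 0; running total: 0)
Op 2: C2 write [C2 write: invalidate ['C1=M'] -> C2=M] -> [I,I,M,I] (invalidations this op: 1; running total: 1)
Op 3: C2 write [C2 write: already M (modified), no change] -> [I,I,M,I] (invalidations this op: 0; running total: 1)
Op 4: C3 read [C3 read from I: others=['C2=M'] -> C3=S, others downsized to S] -> [I,I,S,S] (invalidations this op: 0; running total: 1)
Op 5: C0 read [C0 read from I: others=['C2=S', 'C3=S'] -> C0=S, others downsized to S] -> [S,I,S,S] (invalidations this op: 0; running total: 1)
Op 6: C1 read [C1 read from I: others=['C0=S', 'C2=S', 'C3=S'] -> C1=S, others downsized to S] -> [S,S,S,S] (invalidations this op: 0; running total: 1)
Op 7: C2 write [C2 write: invalidate ['C0=S', 'C1=S', 'C3=S'] -> C2=M] -> [I,I,M,I] (invalidations this op: 3; running total: 4)
Op 8: C1 write [C1 write: invalidate ['C2=M'] -> C1=M] -> [I,M,I,I] (invalidations this op: 1; running total: 5)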